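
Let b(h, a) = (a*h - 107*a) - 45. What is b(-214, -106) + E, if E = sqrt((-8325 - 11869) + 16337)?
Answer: 33981 + I*sqrt(3857) ≈ 33981.0 + 62.105*I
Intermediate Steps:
b(h, a) = -45 - 107*a + a*h (b(h, a) = (-107*a + a*h) - 45 = -45 - 107*a + a*h)
E = I*sqrt(3857) (E = sqrt(-20194 + 16337) = sqrt(-3857) = I*sqrt(3857) ≈ 62.105*I)
b(-214, -106) + E = (-45 - 107*(-106) - 106*(-214)) + I*sqrt(3857) = (-45 + 11342 + 22684) + I*sqrt(3857) = 33981 + I*sqrt(3857)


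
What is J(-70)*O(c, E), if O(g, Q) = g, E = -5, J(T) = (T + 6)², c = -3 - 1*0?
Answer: -12288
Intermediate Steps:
c = -3 (c = -3 + 0 = -3)
J(T) = (6 + T)²
J(-70)*O(c, E) = (6 - 70)²*(-3) = (-64)²*(-3) = 4096*(-3) = -12288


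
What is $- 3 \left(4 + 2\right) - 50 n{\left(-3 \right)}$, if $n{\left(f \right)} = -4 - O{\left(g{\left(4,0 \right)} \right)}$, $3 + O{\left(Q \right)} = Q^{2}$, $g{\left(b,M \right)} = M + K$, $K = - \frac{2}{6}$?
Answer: $\frac{338}{9} \approx 37.556$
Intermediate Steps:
$K = - \frac{1}{3}$ ($K = \left(-2\right) \frac{1}{6} = - \frac{1}{3} \approx -0.33333$)
$g{\left(b,M \right)} = - \frac{1}{3} + M$ ($g{\left(b,M \right)} = M - \frac{1}{3} = - \frac{1}{3} + M$)
$O{\left(Q \right)} = -3 + Q^{2}$
$n{\left(f \right)} = - \frac{10}{9}$ ($n{\left(f \right)} = -4 - \left(-3 + \left(- \frac{1}{3} + 0\right)^{2}\right) = -4 - \left(-3 + \left(- \frac{1}{3}\right)^{2}\right) = -4 - \left(-3 + \frac{1}{9}\right) = -4 - - \frac{26}{9} = -4 + \frac{26}{9} = - \frac{10}{9}$)
$- 3 \left(4 + 2\right) - 50 n{\left(-3 \right)} = - 3 \left(4 + 2\right) - - \frac{500}{9} = \left(-3\right) 6 + \frac{500}{9} = -18 + \frac{500}{9} = \frac{338}{9}$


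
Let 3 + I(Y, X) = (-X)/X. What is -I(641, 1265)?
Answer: 4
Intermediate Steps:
I(Y, X) = -4 (I(Y, X) = -3 + (-X)/X = -3 - 1 = -4)
-I(641, 1265) = -1*(-4) = 4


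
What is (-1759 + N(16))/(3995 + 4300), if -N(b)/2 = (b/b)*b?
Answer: -597/2765 ≈ -0.21591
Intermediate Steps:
N(b) = -2*b (N(b) = -2*b/b*b = -2*b)
(-1759 + N(16))/(3995 + 4300) = (-1759 - 2*16)/(3995 + 4300) = (-1759 - 32)/8295 = -1791*1/8295 = -597/2765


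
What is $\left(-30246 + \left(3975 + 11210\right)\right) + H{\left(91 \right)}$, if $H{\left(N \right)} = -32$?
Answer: $-15093$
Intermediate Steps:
$\left(-30246 + \left(3975 + 11210\right)\right) + H{\left(91 \right)} = \left(-30246 + \left(3975 + 11210\right)\right) - 32 = \left(-30246 + 15185\right) - 32 = -15061 - 32 = -15093$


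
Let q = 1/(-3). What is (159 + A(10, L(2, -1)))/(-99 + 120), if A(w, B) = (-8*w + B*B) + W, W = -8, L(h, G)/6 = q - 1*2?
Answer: 89/7 ≈ 12.714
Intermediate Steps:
q = -1/3 ≈ -0.33333
L(h, G) = -14 (L(h, G) = 6*(-1/3 - 1*2) = 6*(-1/3 - 2) = 6*(-7/3) = -14)
A(w, B) = -8 + B**2 - 8*w (A(w, B) = (-8*w + B*B) - 8 = (-8*w + B**2) - 8 = (B**2 - 8*w) - 8 = -8 + B**2 - 8*w)
(159 + A(10, L(2, -1)))/(-99 + 120) = (159 + (-8 + (-14)**2 - 8*10))/(-99 + 120) = (159 + (-8 + 196 - 80))/21 = (159 + 108)/21 = (1/21)*267 = 89/7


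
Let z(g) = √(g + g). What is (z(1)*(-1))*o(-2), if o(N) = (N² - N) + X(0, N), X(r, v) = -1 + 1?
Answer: -6*√2 ≈ -8.4853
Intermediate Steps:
z(g) = √2*√g (z(g) = √(2*g) = √2*√g)
X(r, v) = 0
o(N) = N² - N (o(N) = (N² - N) + 0 = N² - N)
(z(1)*(-1))*o(-2) = ((√2*√1)*(-1))*(-2*(-1 - 2)) = ((√2*1)*(-1))*(-2*(-3)) = (√2*(-1))*6 = -√2*6 = -6*√2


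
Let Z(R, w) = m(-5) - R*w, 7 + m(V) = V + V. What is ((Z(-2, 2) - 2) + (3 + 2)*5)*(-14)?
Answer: -140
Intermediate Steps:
m(V) = -7 + 2*V (m(V) = -7 + (V + V) = -7 + 2*V)
Z(R, w) = -17 - R*w (Z(R, w) = (-7 + 2*(-5)) - R*w = (-7 - 10) - R*w = -17 - R*w)
((Z(-2, 2) - 2) + (3 + 2)*5)*(-14) = (((-17 - 1*(-2)*2) - 2) + (3 + 2)*5)*(-14) = (((-17 + 4) - 2) + 5*5)*(-14) = ((-13 - 2) + 25)*(-14) = (-15 + 25)*(-14) = 10*(-14) = -140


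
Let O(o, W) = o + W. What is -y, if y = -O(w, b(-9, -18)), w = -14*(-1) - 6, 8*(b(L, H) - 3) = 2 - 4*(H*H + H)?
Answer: -567/4 ≈ -141.75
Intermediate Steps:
b(L, H) = 13/4 - H/2 - H²/2 (b(L, H) = 3 + (2 - 4*(H*H + H))/8 = 3 + (2 - 4*(H² + H))/8 = 3 + (2 - 4*(H + H²))/8 = 3 + (2 + (-4*H - 4*H²))/8 = 3 + (2 - 4*H - 4*H²)/8 = 3 + (¼ - H/2 - H²/2) = 13/4 - H/2 - H²/2)
w = 8 (w = 14 - 6 = 8)
O(o, W) = W + o
y = 567/4 (y = -((13/4 - ½*(-18) - ½*(-18)²) + 8) = -((13/4 + 9 - ½*324) + 8) = -((13/4 + 9 - 162) + 8) = -(-599/4 + 8) = -1*(-567/4) = 567/4 ≈ 141.75)
-y = -1*567/4 = -567/4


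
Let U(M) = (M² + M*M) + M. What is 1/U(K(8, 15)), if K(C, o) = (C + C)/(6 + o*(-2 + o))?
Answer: 40401/3728 ≈ 10.837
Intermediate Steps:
K(C, o) = 2*C/(6 + o*(-2 + o)) (K(C, o) = (2*C)/(6 + o*(-2 + o)) = 2*C/(6 + o*(-2 + o)))
U(M) = M + 2*M² (U(M) = (M² + M²) + M = 2*M² + M = M + 2*M²)
1/U(K(8, 15)) = 1/((2*8/(6 + 15² - 2*15))*(1 + 2*(2*8/(6 + 15² - 2*15)))) = 1/((2*8/(6 + 225 - 30))*(1 + 2*(2*8/(6 + 225 - 30)))) = 1/((2*8/201)*(1 + 2*(2*8/201))) = 1/((2*8*(1/201))*(1 + 2*(2*8*(1/201)))) = 1/(16*(1 + 2*(16/201))/201) = 1/(16*(1 + 32/201)/201) = 1/((16/201)*(233/201)) = 1/(3728/40401) = 40401/3728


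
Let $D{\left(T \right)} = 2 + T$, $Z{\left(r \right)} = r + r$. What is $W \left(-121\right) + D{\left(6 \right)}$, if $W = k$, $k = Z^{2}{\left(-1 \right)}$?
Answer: $-476$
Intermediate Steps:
$Z{\left(r \right)} = 2 r$
$k = 4$ ($k = \left(2 \left(-1\right)\right)^{2} = \left(-2\right)^{2} = 4$)
$W = 4$
$W \left(-121\right) + D{\left(6 \right)} = 4 \left(-121\right) + \left(2 + 6\right) = -484 + 8 = -476$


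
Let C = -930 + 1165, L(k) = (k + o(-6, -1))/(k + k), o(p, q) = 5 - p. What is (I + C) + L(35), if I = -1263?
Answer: -35957/35 ≈ -1027.3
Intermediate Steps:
L(k) = (11 + k)/(2*k) (L(k) = (k + (5 - 1*(-6)))/(k + k) = (k + (5 + 6))/((2*k)) = (k + 11)*(1/(2*k)) = (11 + k)*(1/(2*k)) = (11 + k)/(2*k))
C = 235
(I + C) + L(35) = (-1263 + 235) + (½)*(11 + 35)/35 = -1028 + (½)*(1/35)*46 = -1028 + 23/35 = -35957/35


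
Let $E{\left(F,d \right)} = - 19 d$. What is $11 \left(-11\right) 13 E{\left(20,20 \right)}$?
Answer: $597740$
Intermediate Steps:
$11 \left(-11\right) 13 E{\left(20,20 \right)} = 11 \left(-11\right) 13 \left(\left(-19\right) 20\right) = \left(-121\right) 13 \left(-380\right) = \left(-1573\right) \left(-380\right) = 597740$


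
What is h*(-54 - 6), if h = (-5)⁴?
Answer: -37500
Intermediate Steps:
h = 625
h*(-54 - 6) = 625*(-54 - 6) = 625*(-60) = -37500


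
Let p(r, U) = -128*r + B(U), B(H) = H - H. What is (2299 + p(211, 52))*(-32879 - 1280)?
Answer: 844034731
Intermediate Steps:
B(H) = 0
p(r, U) = -128*r (p(r, U) = -128*r + 0 = -128*r)
(2299 + p(211, 52))*(-32879 - 1280) = (2299 - 128*211)*(-32879 - 1280) = (2299 - 27008)*(-34159) = -24709*(-34159) = 844034731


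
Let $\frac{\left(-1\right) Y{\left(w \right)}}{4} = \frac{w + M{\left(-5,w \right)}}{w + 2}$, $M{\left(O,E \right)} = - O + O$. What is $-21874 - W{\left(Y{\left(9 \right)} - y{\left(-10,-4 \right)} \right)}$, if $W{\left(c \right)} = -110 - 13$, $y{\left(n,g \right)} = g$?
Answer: $-21751$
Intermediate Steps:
$M{\left(O,E \right)} = 0$
$Y{\left(w \right)} = - \frac{4 w}{2 + w}$ ($Y{\left(w \right)} = - 4 \frac{w + 0}{w + 2} = - 4 \frac{w}{2 + w} = - \frac{4 w}{2 + w}$)
$W{\left(c \right)} = -123$ ($W{\left(c \right)} = -110 - 13 = -123$)
$-21874 - W{\left(Y{\left(9 \right)} - y{\left(-10,-4 \right)} \right)} = -21874 - -123 = -21874 + 123 = -21751$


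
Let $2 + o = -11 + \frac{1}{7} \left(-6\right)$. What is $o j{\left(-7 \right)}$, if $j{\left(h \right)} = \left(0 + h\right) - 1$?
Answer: $\frac{776}{7} \approx 110.86$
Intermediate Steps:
$j{\left(h \right)} = -1 + h$ ($j{\left(h \right)} = h - 1 = -1 + h$)
$o = - \frac{97}{7}$ ($o = -2 - \left(11 - \frac{1}{7} \left(-6\right)\right) = -2 + \left(-11 + \frac{1}{7} \left(-6\right)\right) = -2 - \frac{83}{7} = - \frac{97}{7} \approx -13.857$)
$o j{\left(-7 \right)} = - \frac{97 \left(-1 - 7\right)}{7} = \left(- \frac{97}{7}\right) \left(-8\right) = \frac{776}{7}$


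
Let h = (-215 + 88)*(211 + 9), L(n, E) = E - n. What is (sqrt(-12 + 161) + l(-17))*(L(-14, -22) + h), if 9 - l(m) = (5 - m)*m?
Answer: -10704084 - 27948*sqrt(149) ≈ -1.1045e+7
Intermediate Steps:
h = -27940 (h = -127*220 = -27940)
l(m) = 9 - m*(5 - m) (l(m) = 9 - (5 - m)*m = 9 - m*(5 - m))
(sqrt(-12 + 161) + l(-17))*(L(-14, -22) + h) = (sqrt(-12 + 161) + (9 + (-17)**2 - 5*(-17)))*((-22 - 1*(-14)) - 27940) = (sqrt(149) + (9 + 289 + 85))*((-22 + 14) - 27940) = (sqrt(149) + 383)*(-8 - 27940) = (383 + sqrt(149))*(-27948) = -10704084 - 27948*sqrt(149)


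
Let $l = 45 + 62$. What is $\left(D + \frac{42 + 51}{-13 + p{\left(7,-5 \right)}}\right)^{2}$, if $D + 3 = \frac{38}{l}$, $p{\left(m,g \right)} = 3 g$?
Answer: $\frac{319515625}{8976016} \approx 35.597$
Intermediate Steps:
$l = 107$
$D = - \frac{283}{107}$ ($D = -3 + \frac{38}{107} = - \frac{283}{107} \approx -2.6449$)
$\left(D + \frac{42 + 51}{-13 + p{\left(7,-5 \right)}}\right)^{2} = \left(- \frac{283}{107} + \frac{42 + 51}{-13 + 3 \left(-5\right)}\right)^{2} = \left(- \frac{283}{107} + \frac{93}{-13 - 15}\right)^{2} = \left(- \frac{283}{107} + \frac{93}{-28}\right)^{2} = \left(- \frac{283}{107} + 93 \left(- \frac{1}{28}\right)\right)^{2} = \left(- \frac{283}{107} - \frac{93}{28}\right)^{2} = \left(- \frac{17875}{2996}\right)^{2} = \frac{319515625}{8976016}$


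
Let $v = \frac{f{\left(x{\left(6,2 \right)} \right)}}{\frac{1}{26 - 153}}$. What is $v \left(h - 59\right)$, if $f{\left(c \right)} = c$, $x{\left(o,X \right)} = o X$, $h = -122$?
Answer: $275844$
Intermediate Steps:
$x{\left(o,X \right)} = X o$
$v = -1524$ ($v = \frac{2 \cdot 6}{\frac{1}{26 - 153}} = \frac{12}{\frac{1}{-127}} = \frac{12}{- \frac{1}{127}} = 12 \left(-127\right) = -1524$)
$v \left(h - 59\right) = - 1524 \left(-122 - 59\right) = \left(-1524\right) \left(-181\right) = 275844$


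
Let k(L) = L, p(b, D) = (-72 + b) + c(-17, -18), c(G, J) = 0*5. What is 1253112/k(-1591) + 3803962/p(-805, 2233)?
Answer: -7151082766/1395307 ≈ -5125.1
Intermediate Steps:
c(G, J) = 0
p(b, D) = -72 + b (p(b, D) = (-72 + b) + 0 = -72 + b)
1253112/k(-1591) + 3803962/p(-805, 2233) = 1253112/(-1591) + 3803962/(-72 - 805) = 1253112*(-1/1591) + 3803962/(-877) = -1253112/1591 + 3803962*(-1/877) = -1253112/1591 - 3803962/877 = -7151082766/1395307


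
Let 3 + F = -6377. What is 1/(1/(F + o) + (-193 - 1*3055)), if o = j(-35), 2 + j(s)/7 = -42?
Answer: -6688/21722625 ≈ -0.00030788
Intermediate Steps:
F = -6380 (F = -3 - 6377 = -6380)
j(s) = -308 (j(s) = -14 + 7*(-42) = -14 - 294 = -308)
o = -308
1/(1/(F + o) + (-193 - 1*3055)) = 1/(1/(-6380 - 308) + (-193 - 1*3055)) = 1/(1/(-6688) + (-193 - 3055)) = 1/(-1/6688 - 3248) = 1/(-21722625/6688) = -6688/21722625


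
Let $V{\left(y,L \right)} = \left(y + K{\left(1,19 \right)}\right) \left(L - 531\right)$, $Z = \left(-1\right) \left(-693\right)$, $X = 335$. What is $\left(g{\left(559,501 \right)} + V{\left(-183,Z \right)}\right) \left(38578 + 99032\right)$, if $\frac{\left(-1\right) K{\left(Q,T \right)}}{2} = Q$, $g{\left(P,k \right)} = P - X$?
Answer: $-4093347060$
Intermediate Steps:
$g{\left(P,k \right)} = -335 + P$ ($g{\left(P,k \right)} = P - 335 = -335 + P$)
$K{\left(Q,T \right)} = - 2 Q$
$Z = 693$
$V{\left(y,L \right)} = \left(-531 + L\right) \left(-2 + y\right)$ ($V{\left(y,L \right)} = \left(y - 2\right) \left(L - 531\right) = \left(y - 2\right) \left(-531 + L\right) = \left(-2 + y\right) \left(-531 + L\right) = \left(-531 + L\right) \left(-2 + y\right)$)
$\left(g{\left(559,501 \right)} + V{\left(-183,Z \right)}\right) \left(38578 + 99032\right) = \left(\left(-335 + 559\right) + \left(1062 - -97173 - 1386 + 693 \left(-183\right)\right)\right) \left(38578 + 99032\right) = \left(224 + \left(1062 + 97173 - 1386 - 126819\right)\right) 137610 = \left(224 - 29970\right) 137610 = \left(-29746\right) 137610 = -4093347060$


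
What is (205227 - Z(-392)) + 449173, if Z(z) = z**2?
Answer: 500736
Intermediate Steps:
(205227 - Z(-392)) + 449173 = (205227 - 1*(-392)**2) + 449173 = (205227 - 1*153664) + 449173 = (205227 - 153664) + 449173 = 51563 + 449173 = 500736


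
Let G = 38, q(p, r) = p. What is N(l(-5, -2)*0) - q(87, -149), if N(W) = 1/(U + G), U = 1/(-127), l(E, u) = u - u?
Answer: -419648/4825 ≈ -86.974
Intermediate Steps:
l(E, u) = 0
U = -1/127 ≈ -0.0078740
N(W) = 127/4825 (N(W) = 1/(-1/127 + 38) = 1/(4825/127) = 127/4825)
N(l(-5, -2)*0) - q(87, -149) = 127/4825 - 1*87 = 127/4825 - 87 = -419648/4825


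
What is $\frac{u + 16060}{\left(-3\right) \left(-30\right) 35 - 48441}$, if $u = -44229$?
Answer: $\frac{28169}{45291} \approx 0.62196$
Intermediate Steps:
$\frac{u + 16060}{\left(-3\right) \left(-30\right) 35 - 48441} = \frac{-44229 + 16060}{\left(-3\right) \left(-30\right) 35 - 48441} = - \frac{28169}{90 \cdot 35 - 48441} = - \frac{28169}{3150 - 48441} = - \frac{28169}{-45291} = \left(-28169\right) \left(- \frac{1}{45291}\right) = \frac{28169}{45291}$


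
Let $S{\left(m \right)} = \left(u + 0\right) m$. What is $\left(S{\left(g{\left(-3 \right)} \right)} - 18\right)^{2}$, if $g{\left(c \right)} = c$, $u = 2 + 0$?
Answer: $576$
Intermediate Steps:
$u = 2$
$S{\left(m \right)} = 2 m$ ($S{\left(m \right)} = \left(2 + 0\right) m = 2 m$)
$\left(S{\left(g{\left(-3 \right)} \right)} - 18\right)^{2} = \left(2 \left(-3\right) - 18\right)^{2} = \left(-6 - 18\right)^{2} = \left(-24\right)^{2} = 576$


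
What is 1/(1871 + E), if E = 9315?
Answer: 1/11186 ≈ 8.9397e-5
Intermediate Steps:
1/(1871 + E) = 1/(1871 + 9315) = 1/11186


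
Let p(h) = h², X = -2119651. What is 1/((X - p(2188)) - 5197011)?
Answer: -1/12104006 ≈ -8.2617e-8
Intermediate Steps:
1/((X - p(2188)) - 5197011) = 1/((-2119651 - 1*2188²) - 5197011) = 1/((-2119651 - 1*4787344) - 5197011) = 1/((-2119651 - 4787344) - 5197011) = 1/(-6906995 - 5197011) = 1/(-12104006) = -1/12104006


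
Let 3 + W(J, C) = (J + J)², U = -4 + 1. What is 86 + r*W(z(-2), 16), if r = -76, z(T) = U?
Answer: -2422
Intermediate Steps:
U = -3
z(T) = -3
W(J, C) = -3 + 4*J² (W(J, C) = -3 + (J + J)² = -3 + (2*J)² = -3 + 4*J²)
86 + r*W(z(-2), 16) = 86 - 76*(-3 + 4*(-3)²) = 86 - 76*(-3 + 4*9) = 86 - 76*(-3 + 36) = 86 - 76*33 = 86 - 2508 = -2422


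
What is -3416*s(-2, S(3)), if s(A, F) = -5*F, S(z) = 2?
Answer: 34160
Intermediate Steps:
-3416*s(-2, S(3)) = -(-17080)*2 = -3416*(-10) = 34160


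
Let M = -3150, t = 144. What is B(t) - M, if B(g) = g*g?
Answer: 23886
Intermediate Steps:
B(g) = g²
B(t) - M = 144² - 1*(-3150) = 20736 + 3150 = 23886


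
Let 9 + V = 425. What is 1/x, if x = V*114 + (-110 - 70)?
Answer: 1/47244 ≈ 2.1167e-5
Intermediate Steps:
V = 416 (V = -9 + 425 = 416)
x = 47244 (x = 416*114 + (-110 - 70) = 47424 - 180 = 47244)
1/x = 1/47244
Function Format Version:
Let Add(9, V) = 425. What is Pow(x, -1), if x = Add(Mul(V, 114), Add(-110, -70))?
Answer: Rational(1, 47244) ≈ 2.1167e-5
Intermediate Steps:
V = 416 (V = Add(-9, 425) = 416)
x = 47244 (x = Add(Mul(416, 114), Add(-110, -70)) = Add(47424, -180) = 47244)
Pow(x, -1) = Pow(47244, -1) = Rational(1, 47244)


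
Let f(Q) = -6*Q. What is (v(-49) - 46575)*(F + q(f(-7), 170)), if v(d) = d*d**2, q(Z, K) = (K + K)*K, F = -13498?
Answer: -7275451648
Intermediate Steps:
q(Z, K) = 2*K**2 (q(Z, K) = (2*K)*K = 2*K**2)
v(d) = d**3
(v(-49) - 46575)*(F + q(f(-7), 170)) = ((-49)**3 - 46575)*(-13498 + 2*170**2) = (-117649 - 46575)*(-13498 + 2*28900) = -164224*(-13498 + 57800) = -164224*44302 = -7275451648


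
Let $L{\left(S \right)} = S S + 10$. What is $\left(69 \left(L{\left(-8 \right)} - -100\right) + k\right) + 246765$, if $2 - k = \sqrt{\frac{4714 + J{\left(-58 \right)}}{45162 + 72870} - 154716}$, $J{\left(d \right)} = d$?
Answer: $258773 - \frac{13 i \sqrt{5535609817}}{2459} \approx 2.5877 \cdot 10^{5} - 393.34 i$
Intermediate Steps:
$L{\left(S \right)} = 10 + S^{2}$ ($L{\left(S \right)} = S^{2} + 10 = 10 + S^{2}$)
$k = 2 - \frac{13 i \sqrt{5535609817}}{2459}$ ($k = 2 - \sqrt{\frac{4714 - 58}{45162 + 72870} - 154716} = 2 - \sqrt{\frac{4656}{118032} - 154716} = 2 - \sqrt{4656 \cdot \frac{1}{118032} - 154716} = 2 - \sqrt{\frac{97}{2459} - 154716} = 2 - \sqrt{- \frac{380446547}{2459}} = 2 - \frac{13 i \sqrt{5535609817}}{2459} \approx 2.0 - 393.34 i$)
$\left(69 \left(L{\left(-8 \right)} - -100\right) + k\right) + 246765 = \left(69 \left(\left(10 + \left(-8\right)^{2}\right) - -100\right) + \left(2 - \frac{13 i \sqrt{5535609817}}{2459}\right)\right) + 246765 = \left(69 \left(\left(10 + 64\right) + 100\right) + \left(2 - \frac{13 i \sqrt{5535609817}}{2459}\right)\right) + 246765 = \left(69 \left(74 + 100\right) + \left(2 - \frac{13 i \sqrt{5535609817}}{2459}\right)\right) + 246765 = \left(69 \cdot 174 + \left(2 - \frac{13 i \sqrt{5535609817}}{2459}\right)\right) + 246765 = \left(12006 + \left(2 - \frac{13 i \sqrt{5535609817}}{2459}\right)\right) + 246765 = \left(12008 - \frac{13 i \sqrt{5535609817}}{2459}\right) + 246765 = 258773 - \frac{13 i \sqrt{5535609817}}{2459}$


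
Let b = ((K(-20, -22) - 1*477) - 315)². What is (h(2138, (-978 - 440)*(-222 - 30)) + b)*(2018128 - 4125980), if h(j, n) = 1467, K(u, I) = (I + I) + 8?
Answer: -1448201824452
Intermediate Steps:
K(u, I) = 8 + 2*I (K(u, I) = 2*I + 8 = 8 + 2*I)
b = 685584 (b = (((8 + 2*(-22)) - 1*477) - 315)² = (((8 - 44) - 477) - 315)² = ((-36 - 477) - 315)² = (-513 - 315)² = (-828)² = 685584)
(h(2138, (-978 - 440)*(-222 - 30)) + b)*(2018128 - 4125980) = (1467 + 685584)*(2018128 - 4125980) = 687051*(-2107852) = -1448201824452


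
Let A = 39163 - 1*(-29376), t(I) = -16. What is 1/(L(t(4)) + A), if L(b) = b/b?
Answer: 1/68540 ≈ 1.4590e-5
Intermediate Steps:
L(b) = 1
A = 68539 (A = 39163 + 29376 = 68539)
1/(L(t(4)) + A) = 1/(1 + 68539) = 1/68540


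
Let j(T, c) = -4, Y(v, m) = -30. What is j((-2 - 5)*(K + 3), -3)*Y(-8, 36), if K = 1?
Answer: 120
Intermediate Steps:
j((-2 - 5)*(K + 3), -3)*Y(-8, 36) = -4*(-30) = 120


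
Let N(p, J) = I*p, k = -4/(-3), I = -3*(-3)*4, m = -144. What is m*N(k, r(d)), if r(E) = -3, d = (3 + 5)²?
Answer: -6912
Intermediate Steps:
d = 64 (d = 8² = 64)
I = 36 (I = 9*4 = 36)
k = 4/3 (k = -4*(-⅓) = 4/3 ≈ 1.3333)
N(p, J) = 36*p
m*N(k, r(d)) = -5184*4/3 = -144*48 = -6912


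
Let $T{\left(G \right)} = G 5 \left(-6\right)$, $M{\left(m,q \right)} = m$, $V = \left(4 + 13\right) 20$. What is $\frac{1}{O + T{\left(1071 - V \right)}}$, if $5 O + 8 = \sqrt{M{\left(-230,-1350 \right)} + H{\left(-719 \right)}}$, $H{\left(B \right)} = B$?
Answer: $- \frac{548290}{12024877913} - \frac{5 i \sqrt{949}}{12024877913} \approx -4.5596 \cdot 10^{-5} - 1.2809 \cdot 10^{-8} i$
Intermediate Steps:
$V = 340$ ($V = 17 \cdot 20 = 340$)
$T{\left(G \right)} = - 30 G$ ($T{\left(G \right)} = 5 G \left(-6\right) = - 30 G$)
$O = - \frac{8}{5} + \frac{i \sqrt{949}}{5}$ ($O = - \frac{8}{5} + \frac{\sqrt{-230 - 719}}{5} = - \frac{8}{5} + \frac{\sqrt{-949}}{5} = - \frac{8}{5} + \frac{i \sqrt{949}}{5} \approx -1.6 + 6.1612 i$)
$\frac{1}{O + T{\left(1071 - V \right)}} = \frac{1}{\left(- \frac{8}{5} + \frac{i \sqrt{949}}{5}\right) - 30 \left(1071 - 340\right)} = \frac{1}{\left(- \frac{8}{5} + \frac{i \sqrt{949}}{5}\right) - 21930} = \frac{1}{- \frac{109658}{5} + \frac{i \sqrt{949}}{5}}$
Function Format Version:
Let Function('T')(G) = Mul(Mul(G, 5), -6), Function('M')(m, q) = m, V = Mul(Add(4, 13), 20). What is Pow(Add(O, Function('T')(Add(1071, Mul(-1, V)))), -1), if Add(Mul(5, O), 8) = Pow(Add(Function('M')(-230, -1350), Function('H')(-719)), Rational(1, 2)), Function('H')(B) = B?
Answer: Add(Rational(-548290, 12024877913), Mul(Rational(-5, 12024877913), I, Pow(949, Rational(1, 2)))) ≈ Add(-4.5596e-5, Mul(-1.2809e-8, I))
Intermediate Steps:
V = 340 (V = Mul(17, 20) = 340)
Function('T')(G) = Mul(-30, G) (Function('T')(G) = Mul(Mul(5, G), -6) = Mul(-30, G))
O = Add(Rational(-8, 5), Mul(Rational(1, 5), I, Pow(949, Rational(1, 2)))) (O = Add(Rational(-8, 5), Mul(Rational(1, 5), Pow(Add(-230, -719), Rational(1, 2)))) = Add(Rational(-8, 5), Mul(Rational(1, 5), Pow(-949, Rational(1, 2)))) = Add(Rational(-8, 5), Mul(Rational(1, 5), Mul(I, Pow(949, Rational(1, 2))))) = Add(Rational(-8, 5), Mul(Rational(1, 5), I, Pow(949, Rational(1, 2)))) ≈ Add(-1.6000, Mul(6.1612, I)))
Pow(Add(O, Function('T')(Add(1071, Mul(-1, V)))), -1) = Pow(Add(Add(Rational(-8, 5), Mul(Rational(1, 5), I, Pow(949, Rational(1, 2)))), Mul(-30, Add(1071, Mul(-1, 340)))), -1) = Pow(Add(Add(Rational(-8, 5), Mul(Rational(1, 5), I, Pow(949, Rational(1, 2)))), Mul(-30, Add(1071, -340))), -1) = Pow(Add(Add(Rational(-8, 5), Mul(Rational(1, 5), I, Pow(949, Rational(1, 2)))), Mul(-30, 731)), -1) = Pow(Add(Add(Rational(-8, 5), Mul(Rational(1, 5), I, Pow(949, Rational(1, 2)))), -21930), -1) = Pow(Add(Rational(-109658, 5), Mul(Rational(1, 5), I, Pow(949, Rational(1, 2)))), -1)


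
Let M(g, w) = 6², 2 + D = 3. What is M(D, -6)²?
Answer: 1296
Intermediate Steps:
D = 1 (D = -2 + 3 = 1)
M(g, w) = 36
M(D, -6)² = 36² = 1296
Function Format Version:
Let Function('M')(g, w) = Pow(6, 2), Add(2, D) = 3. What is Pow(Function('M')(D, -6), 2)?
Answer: 1296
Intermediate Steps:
D = 1 (D = Add(-2, 3) = 1)
Function('M')(g, w) = 36
Pow(Function('M')(D, -6), 2) = Pow(36, 2) = 1296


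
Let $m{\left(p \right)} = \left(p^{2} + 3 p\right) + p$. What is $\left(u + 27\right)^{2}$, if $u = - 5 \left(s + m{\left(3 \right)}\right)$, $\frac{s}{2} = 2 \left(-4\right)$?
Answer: $4$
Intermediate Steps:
$s = -16$ ($s = 2 \cdot 2 \left(-4\right) = 2 \left(-8\right) = -16$)
$m{\left(p \right)} = p^{2} + 4 p$
$u = -25$ ($u = - 5 \left(-16 + 3 \left(4 + 3\right)\right) = - 5 \left(-16 + 3 \cdot 7\right) = - 5 \left(-16 + 21\right) = \left(-5\right) 5 = -25$)
$\left(u + 27\right)^{2} = \left(-25 + 27\right)^{2} = 2^{2} = 4$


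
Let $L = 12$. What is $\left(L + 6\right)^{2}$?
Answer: $324$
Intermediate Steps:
$\left(L + 6\right)^{2} = \left(12 + 6\right)^{2} = 18^{2} = 324$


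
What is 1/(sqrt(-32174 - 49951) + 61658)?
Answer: 61658/3801791089 - 15*I*sqrt(365)/3801791089 ≈ 1.6218e-5 - 7.5379e-8*I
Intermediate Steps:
1/(sqrt(-32174 - 49951) + 61658) = 1/(sqrt(-82125) + 61658) = 1/(15*I*sqrt(365) + 61658) = 1/(61658 + 15*I*sqrt(365))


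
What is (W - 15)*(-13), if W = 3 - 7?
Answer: 247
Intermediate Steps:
W = -4
(W - 15)*(-13) = (-4 - 15)*(-13) = -19*(-13) = 247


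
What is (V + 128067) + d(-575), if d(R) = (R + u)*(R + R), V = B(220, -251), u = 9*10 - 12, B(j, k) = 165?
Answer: 699782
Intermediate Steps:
u = 78 (u = 90 - 12 = 78)
V = 165
d(R) = 2*R*(78 + R) (d(R) = (R + 78)*(R + R) = (78 + R)*(2*R) = 2*R*(78 + R))
(V + 128067) + d(-575) = (165 + 128067) + 2*(-575)*(78 - 575) = 128232 + 2*(-575)*(-497) = 128232 + 571550 = 699782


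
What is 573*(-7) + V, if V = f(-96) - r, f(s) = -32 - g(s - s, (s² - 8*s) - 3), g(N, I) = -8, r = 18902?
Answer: -22937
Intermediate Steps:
f(s) = -24 (f(s) = -32 - 1*(-8) = -32 + 8 = -24)
V = -18926 (V = -24 - 1*18902 = -24 - 18902 = -18926)
573*(-7) + V = 573*(-7) - 18926 = -4011 - 18926 = -22937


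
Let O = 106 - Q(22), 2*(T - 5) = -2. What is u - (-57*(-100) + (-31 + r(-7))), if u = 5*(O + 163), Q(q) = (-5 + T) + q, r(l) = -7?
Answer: -4422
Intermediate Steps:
T = 4 (T = 5 + (1/2)*(-2) = 5 - 1 = 4)
Q(q) = -1 + q (Q(q) = (-5 + 4) + q = -1 + q)
O = 85 (O = 106 - (-1 + 22) = 106 - 1*21 = 106 - 21 = 85)
u = 1240 (u = 5*(85 + 163) = 5*248 = 1240)
u - (-57*(-100) + (-31 + r(-7))) = 1240 - (-57*(-100) + (-31 - 7)) = 1240 - (5700 - 38) = 1240 - 1*5662 = 1240 - 5662 = -4422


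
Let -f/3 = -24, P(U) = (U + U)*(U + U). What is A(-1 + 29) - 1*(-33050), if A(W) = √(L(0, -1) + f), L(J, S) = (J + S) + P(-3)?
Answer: 33050 + √107 ≈ 33060.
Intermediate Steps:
P(U) = 4*U² (P(U) = (2*U)*(2*U) = 4*U²)
f = 72 (f = -3*(-24) = 72)
L(J, S) = 36 + J + S (L(J, S) = (J + S) + 4*(-3)² = (J + S) + 4*9 = (J + S) + 36 = 36 + J + S)
A(W) = √107 (A(W) = √((36 + 0 - 1) + 72) = √(35 + 72) = √107)
A(-1 + 29) - 1*(-33050) = √107 - 1*(-33050) = √107 + 33050 = 33050 + √107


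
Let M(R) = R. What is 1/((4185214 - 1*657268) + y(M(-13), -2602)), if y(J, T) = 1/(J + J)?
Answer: 26/91726595 ≈ 2.8345e-7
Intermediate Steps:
y(J, T) = 1/(2*J)
1/((4185214 - 1*657268) + y(M(-13), -2602)) = 1/((4185214 - 1*657268) + (1/2)/(-13)) = 1/((4185214 - 657268) + (1/2)*(-1/13)) = 1/(3527946 - 1/26) = 1/(91726595/26) = 26/91726595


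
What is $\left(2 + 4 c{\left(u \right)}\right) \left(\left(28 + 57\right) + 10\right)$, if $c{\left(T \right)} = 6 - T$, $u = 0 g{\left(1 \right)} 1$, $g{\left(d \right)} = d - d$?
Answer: $2470$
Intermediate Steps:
$g{\left(d \right)} = 0$
$u = 0$ ($u = 0 \cdot 0 \cdot 1 = 0 \cdot 1 = 0$)
$\left(2 + 4 c{\left(u \right)}\right) \left(\left(28 + 57\right) + 10\right) = \left(2 + 4 \left(6 - 0\right)\right) \left(\left(28 + 57\right) + 10\right) = \left(2 + 4 \left(6 + 0\right)\right) \left(85 + 10\right) = \left(2 + 4 \cdot 6\right) 95 = \left(2 + 24\right) 95 = 26 \cdot 95 = 2470$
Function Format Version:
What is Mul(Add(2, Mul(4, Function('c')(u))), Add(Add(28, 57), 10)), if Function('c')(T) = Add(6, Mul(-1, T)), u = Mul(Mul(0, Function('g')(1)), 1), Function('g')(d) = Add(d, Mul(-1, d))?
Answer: 2470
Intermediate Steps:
Function('g')(d) = 0
u = 0 (u = Mul(Mul(0, 0), 1) = Mul(0, 1) = 0)
Mul(Add(2, Mul(4, Function('c')(u))), Add(Add(28, 57), 10)) = Mul(Add(2, Mul(4, Add(6, Mul(-1, 0)))), Add(Add(28, 57), 10)) = Mul(Add(2, Mul(4, Add(6, 0))), Add(85, 10)) = Mul(Add(2, Mul(4, 6)), 95) = Mul(Add(2, 24), 95) = Mul(26, 95) = 2470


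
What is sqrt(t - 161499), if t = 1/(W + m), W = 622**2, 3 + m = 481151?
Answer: I*sqrt(211260754050269)/36168 ≈ 401.87*I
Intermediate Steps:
m = 481148 (m = -3 + 481151 = 481148)
W = 386884
t = 1/868032 (t = 1/(386884 + 481148) = 1/868032 ≈ 1.1520e-6)
sqrt(t - 161499) = sqrt(1/868032 - 161499) = sqrt(-140186299967/868032) = I*sqrt(211260754050269)/36168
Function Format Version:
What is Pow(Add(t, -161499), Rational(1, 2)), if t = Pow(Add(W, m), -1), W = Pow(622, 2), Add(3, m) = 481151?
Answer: Mul(Rational(1, 36168), I, Pow(211260754050269, Rational(1, 2))) ≈ Mul(401.87, I)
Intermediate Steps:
m = 481148 (m = Add(-3, 481151) = 481148)
W = 386884
t = Rational(1, 868032) (t = Pow(Add(386884, 481148), -1) = Pow(868032, -1) = Rational(1, 868032) ≈ 1.1520e-6)
Pow(Add(t, -161499), Rational(1, 2)) = Pow(Add(Rational(1, 868032), -161499), Rational(1, 2)) = Pow(Rational(-140186299967, 868032), Rational(1, 2)) = Mul(Rational(1, 36168), I, Pow(211260754050269, Rational(1, 2)))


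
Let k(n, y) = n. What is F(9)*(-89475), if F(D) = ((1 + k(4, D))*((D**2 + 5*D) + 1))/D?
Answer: -18938875/3 ≈ -6.3130e+6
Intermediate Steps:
F(D) = (5 + 5*D**2 + 25*D)/D (F(D) = ((1 + 4)*((D**2 + 5*D) + 1))/D = (5*(1 + D**2 + 5*D))/D = (5 + 5*D**2 + 25*D)/D)
F(9)*(-89475) = (25 + 5*9 + 5/9)*(-89475) = (25 + 45 + 5*(1/9))*(-89475) = (25 + 45 + 5/9)*(-89475) = (635/9)*(-89475) = -18938875/3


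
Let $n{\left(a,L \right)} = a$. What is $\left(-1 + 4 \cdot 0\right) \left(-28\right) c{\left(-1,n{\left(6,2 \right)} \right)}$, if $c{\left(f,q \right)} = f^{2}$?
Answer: $28$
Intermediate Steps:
$\left(-1 + 4 \cdot 0\right) \left(-28\right) c{\left(-1,n{\left(6,2 \right)} \right)} = \left(-1 + 4 \cdot 0\right) \left(-28\right) \left(-1\right)^{2} = \left(-1 + 0\right) \left(-28\right) 1 = \left(-1\right) \left(-28\right) 1 = 28 \cdot 1 = 28$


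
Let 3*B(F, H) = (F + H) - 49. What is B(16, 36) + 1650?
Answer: 1651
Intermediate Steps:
B(F, H) = -49/3 + F/3 + H/3 (B(F, H) = ((F + H) - 49)/3 = (-49 + F + H)/3 = -49/3 + F/3 + H/3)
B(16, 36) + 1650 = (-49/3 + (⅓)*16 + (⅓)*36) + 1650 = (-49/3 + 16/3 + 12) + 1650 = 1 + 1650 = 1651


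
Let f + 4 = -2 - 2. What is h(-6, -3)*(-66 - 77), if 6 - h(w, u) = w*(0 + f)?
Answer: 6006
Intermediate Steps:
f = -8 (f = -4 + (-2 - 2) = -4 - 4 = -8)
h(w, u) = 6 + 8*w (h(w, u) = 6 - w*(0 - 8) = 6 - w*(-8) = 6 - (-8)*w = 6 + 8*w)
h(-6, -3)*(-66 - 77) = (6 + 8*(-6))*(-66 - 77) = (6 - 48)*(-143) = -42*(-143) = 6006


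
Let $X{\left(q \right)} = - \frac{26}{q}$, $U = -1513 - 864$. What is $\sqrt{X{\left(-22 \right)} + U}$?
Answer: $\frac{i \sqrt{287474}}{11} \approx 48.742 i$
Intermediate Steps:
$U = -2377$ ($U = -1513 - 864 = -2377$)
$\sqrt{X{\left(-22 \right)} + U} = \sqrt{- \frac{26}{-22} - 2377} = \sqrt{\left(-26\right) \left(- \frac{1}{22}\right) - 2377} = \sqrt{\frac{13}{11} - 2377} = \sqrt{- \frac{26134}{11}} = \frac{i \sqrt{287474}}{11}$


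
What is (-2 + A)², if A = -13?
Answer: 225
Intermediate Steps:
(-2 + A)² = (-2 - 13)² = (-15)² = 225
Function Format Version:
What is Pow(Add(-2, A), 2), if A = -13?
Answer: 225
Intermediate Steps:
Pow(Add(-2, A), 2) = Pow(Add(-2, -13), 2) = Pow(-15, 2) = 225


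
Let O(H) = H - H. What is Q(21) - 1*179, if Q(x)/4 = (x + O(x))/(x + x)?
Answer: -177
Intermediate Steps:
O(H) = 0
Q(x) = 2 (Q(x) = 4*((x + 0)/(x + x)) = 4*(x/((2*x))) = 4*(x*(1/(2*x))) = 4*(½) = 2)
Q(21) - 1*179 = 2 - 1*179 = 2 - 179 = -177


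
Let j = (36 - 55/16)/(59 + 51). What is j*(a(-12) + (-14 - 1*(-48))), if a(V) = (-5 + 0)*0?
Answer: 8857/880 ≈ 10.065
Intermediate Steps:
a(V) = 0 (a(V) = -5*0 = 0)
j = 521/1760 (j = (36 - 55*1/16)/110 = (36 - 55/16)*(1/110) = (521/16)*(1/110) = 521/1760 ≈ 0.29602)
j*(a(-12) + (-14 - 1*(-48))) = 521*(0 + (-14 - 1*(-48)))/1760 = 521*(0 + (-14 + 48))/1760 = 521*(0 + 34)/1760 = (521/1760)*34 = 8857/880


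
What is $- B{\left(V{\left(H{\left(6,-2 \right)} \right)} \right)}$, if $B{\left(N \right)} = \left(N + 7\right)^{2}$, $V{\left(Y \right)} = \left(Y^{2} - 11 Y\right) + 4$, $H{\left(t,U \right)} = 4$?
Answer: $-289$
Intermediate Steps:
$V{\left(Y \right)} = 4 + Y^{2} - 11 Y$
$B{\left(N \right)} = \left(7 + N\right)^{2}$
$- B{\left(V{\left(H{\left(6,-2 \right)} \right)} \right)} = - \left(7 + \left(4 + 4^{2} - 44\right)\right)^{2} = - \left(7 + \left(4 + 16 - 44\right)\right)^{2} = - \left(7 - 24\right)^{2} = - \left(-17\right)^{2} = \left(-1\right) 289 = -289$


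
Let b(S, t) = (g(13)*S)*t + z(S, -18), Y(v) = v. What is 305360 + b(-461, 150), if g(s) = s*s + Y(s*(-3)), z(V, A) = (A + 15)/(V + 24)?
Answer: -3794969177/437 ≈ -8.6841e+6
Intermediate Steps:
z(V, A) = (15 + A)/(24 + V)
g(s) = s² - 3*s (g(s) = s*s + s*(-3) = s² - 3*s)
b(S, t) = -3/(24 + S) + 130*S*t (b(S, t) = ((13*(-3 + 13))*S)*t + (15 - 18)/(24 + S) = ((13*10)*S)*t - 3/(24 + S) = (130*S)*t - 3/(24 + S) = 130*S*t - 3/(24 + S) = -3/(24 + S) + 130*S*t)
305360 + b(-461, 150) = 305360 + (-3 + 130*(-461)*150*(24 - 461))/(24 - 461) = 305360 + (-3 + 130*(-461)*150*(-437))/(-437) = 305360 - (-3 + 3928411500)/437 = 305360 - 1/437*3928411497 = 305360 - 3928411497/437 = -3794969177/437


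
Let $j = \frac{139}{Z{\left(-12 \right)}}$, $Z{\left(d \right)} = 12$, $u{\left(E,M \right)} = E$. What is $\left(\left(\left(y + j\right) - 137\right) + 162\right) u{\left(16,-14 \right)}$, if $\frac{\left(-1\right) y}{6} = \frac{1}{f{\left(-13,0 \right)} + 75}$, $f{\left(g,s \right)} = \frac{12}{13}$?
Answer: $\frac{576476}{987} \approx 584.07$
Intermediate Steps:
$f{\left(g,s \right)} = \frac{12}{13}$ ($f{\left(g,s \right)} = 12 \cdot \frac{1}{13} = \frac{12}{13}$)
$y = - \frac{26}{329}$ ($y = - \frac{6}{\frac{12}{13} + 75} = - \frac{6}{\frac{987}{13}} = \left(-6\right) \frac{13}{987} = - \frac{26}{329} \approx -0.079027$)
$j = \frac{139}{12} \approx 11.583$
$\left(\left(\left(y + j\right) - 137\right) + 162\right) u{\left(16,-14 \right)} = \left(\left(\left(- \frac{26}{329} + \frac{139}{12}\right) - 137\right) + 162\right) 16 = \left(\left(\frac{45419}{3948} - 137\right) + 162\right) 16 = \left(- \frac{495457}{3948} + 162\right) 16 = \frac{144119}{3948} \cdot 16 = \frac{576476}{987}$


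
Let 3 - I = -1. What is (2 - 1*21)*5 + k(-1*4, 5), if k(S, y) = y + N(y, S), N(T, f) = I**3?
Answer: -26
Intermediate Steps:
I = 4 (I = 3 - 1*(-1) = 3 + 1 = 4)
N(T, f) = 64 (N(T, f) = 4**3 = 64)
k(S, y) = 64 + y (k(S, y) = y + 64 = 64 + y)
(2 - 1*21)*5 + k(-1*4, 5) = (2 - 1*21)*5 + (64 + 5) = (2 - 21)*5 + 69 = -19*5 + 69 = -95 + 69 = -26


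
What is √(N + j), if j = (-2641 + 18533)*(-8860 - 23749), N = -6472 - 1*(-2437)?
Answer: I*√518226263 ≈ 22765.0*I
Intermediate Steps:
N = -4035 (N = -6472 + 2437 = -4035)
j = -518222228 (j = 15892*(-32609) = -518222228)
√(N + j) = √(-4035 - 518222228) = √(-518226263) = I*√518226263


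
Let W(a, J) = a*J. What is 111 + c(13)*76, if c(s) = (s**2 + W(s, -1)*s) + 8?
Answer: 719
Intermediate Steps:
W(a, J) = J*a
c(s) = 8 (c(s) = (s**2 + (-s)*s) + 8 = (s**2 - s**2) + 8 = 0 + 8 = 8)
111 + c(13)*76 = 111 + 8*76 = 111 + 608 = 719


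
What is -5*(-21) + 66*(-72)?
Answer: -4647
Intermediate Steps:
-5*(-21) + 66*(-72) = 105 - 4752 = -4647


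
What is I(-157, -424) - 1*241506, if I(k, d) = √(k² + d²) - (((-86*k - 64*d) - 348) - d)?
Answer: -282220 + 5*√8177 ≈ -2.8177e+5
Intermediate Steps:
I(k, d) = 348 + √(d² + k²) + 65*d + 86*k (I(k, d) = √(d² + k²) - ((-348 - 86*k - 64*d) - d) = √(d² + k²) - (-348 - 86*k - 65*d) = √(d² + k²) + (348 + 65*d + 86*k) = 348 + √(d² + k²) + 65*d + 86*k)
I(-157, -424) - 1*241506 = (348 + √((-424)² + (-157)²) + 65*(-424) + 86*(-157)) - 1*241506 = (348 + √(179776 + 24649) - 27560 - 13502) - 241506 = (348 + √204425 - 27560 - 13502) - 241506 = (348 + 5*√8177 - 27560 - 13502) - 241506 = (-40714 + 5*√8177) - 241506 = -282220 + 5*√8177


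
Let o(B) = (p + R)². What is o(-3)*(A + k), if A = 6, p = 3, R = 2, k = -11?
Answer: -125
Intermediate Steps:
o(B) = 25 (o(B) = (3 + 2)² = 5² = 25)
o(-3)*(A + k) = 25*(6 - 11) = 25*(-5) = -125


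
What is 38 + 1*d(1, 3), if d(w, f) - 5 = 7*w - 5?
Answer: 45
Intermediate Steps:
d(w, f) = 7*w (d(w, f) = 5 + (7*w - 5) = 5 + (-5 + 7*w) = 7*w)
38 + 1*d(1, 3) = 38 + 1*(7*1) = 38 + 1*7 = 38 + 7 = 45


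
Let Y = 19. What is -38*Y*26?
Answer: -18772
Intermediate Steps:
-38*Y*26 = -38*19*26 = -722*26 = -18772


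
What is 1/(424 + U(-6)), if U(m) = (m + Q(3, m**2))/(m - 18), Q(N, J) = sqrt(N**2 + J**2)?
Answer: 27152/11519091 + 8*sqrt(145)/11519091 ≈ 0.0023655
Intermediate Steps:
Q(N, J) = sqrt(J**2 + N**2)
U(m) = (m + sqrt(9 + m**4))/(-18 + m) (U(m) = (m + sqrt((m**2)**2 + 3**2))/(m - 18) = (m + sqrt(m**4 + 9))/(-18 + m) = (m + sqrt(9 + m**4))/(-18 + m))
1/(424 + U(-6)) = 1/(424 + (-6 + sqrt(9 + (-6)**4))/(-18 - 6)) = 1/(424 + (-6 + sqrt(9 + 1296))/(-24)) = 1/(424 - (-6 + sqrt(1305))/24) = 1/(424 - (-6 + 3*sqrt(145))/24) = 1/(424 + (1/4 - sqrt(145)/8)) = 1/(1697/4 - sqrt(145)/8)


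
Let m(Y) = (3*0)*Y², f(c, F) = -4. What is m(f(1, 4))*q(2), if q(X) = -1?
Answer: 0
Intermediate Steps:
m(Y) = 0 (m(Y) = 0*Y² = 0)
m(f(1, 4))*q(2) = 0*(-1) = 0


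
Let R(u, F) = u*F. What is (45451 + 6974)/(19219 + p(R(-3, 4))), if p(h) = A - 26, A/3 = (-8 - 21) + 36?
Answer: 52425/19214 ≈ 2.7285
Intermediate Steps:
A = 21 (A = 3*((-8 - 21) + 36) = 3*(-29 + 36) = 3*7 = 21)
R(u, F) = F*u
p(h) = -5 (p(h) = 21 - 26 = -5)
(45451 + 6974)/(19219 + p(R(-3, 4))) = (45451 + 6974)/(19219 - 5) = 52425/19214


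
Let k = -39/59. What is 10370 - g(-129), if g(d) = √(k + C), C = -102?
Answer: 10370 - 3*I*√39707/59 ≈ 10370.0 - 10.132*I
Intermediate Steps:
k = -39/59 (k = -39*1/59 = -39/59 ≈ -0.66102)
g(d) = 3*I*√39707/59 (g(d) = √(-39/59 - 102) = √(-6057/59) = 3*I*√39707/59)
10370 - g(-129) = 10370 - 3*I*√39707/59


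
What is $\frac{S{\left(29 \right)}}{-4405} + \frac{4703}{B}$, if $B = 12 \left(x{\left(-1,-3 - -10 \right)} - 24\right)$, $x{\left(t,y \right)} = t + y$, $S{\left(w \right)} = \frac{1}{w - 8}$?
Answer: $- \frac{145017077}{6660360} \approx -21.773$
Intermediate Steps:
$S{\left(w \right)} = \frac{1}{-8 + w}$
$B = -216$ ($B = 12 \left(\left(-1 - -7\right) - 24\right) = 12 \left(\left(-1 + \left(-3 + 10\right)\right) - 24\right) = 12 \left(\left(-1 + 7\right) - 24\right) = 12 \left(6 - 24\right) = 12 \left(-18\right) = -216$)
$\frac{S{\left(29 \right)}}{-4405} + \frac{4703}{B} = \frac{1}{\left(-8 + 29\right) \left(-4405\right)} + \frac{4703}{-216} = \frac{1}{21} \left(- \frac{1}{4405}\right) + 4703 \left(- \frac{1}{216}\right) = \frac{1}{21} \left(- \frac{1}{4405}\right) - \frac{4703}{216} = - \frac{1}{92505} - \frac{4703}{216} = - \frac{145017077}{6660360}$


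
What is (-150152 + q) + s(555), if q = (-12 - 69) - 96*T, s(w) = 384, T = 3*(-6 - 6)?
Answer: -146393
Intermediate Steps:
T = -36 (T = 3*(-12) = -36)
q = 3375 (q = (-12 - 69) - 96*(-36) = -81 + 3456 = 3375)
(-150152 + q) + s(555) = (-150152 + 3375) + 384 = -146777 + 384 = -146393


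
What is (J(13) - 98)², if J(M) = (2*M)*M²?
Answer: 18455616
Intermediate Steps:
J(M) = 2*M³
(J(13) - 98)² = (2*13³ - 98)² = (2*2197 - 98)² = (4394 - 98)² = 4296² = 18455616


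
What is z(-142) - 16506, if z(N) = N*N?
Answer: 3658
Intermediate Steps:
z(N) = N²
z(-142) - 16506 = (-142)² - 16506 = 20164 - 16506 = 3658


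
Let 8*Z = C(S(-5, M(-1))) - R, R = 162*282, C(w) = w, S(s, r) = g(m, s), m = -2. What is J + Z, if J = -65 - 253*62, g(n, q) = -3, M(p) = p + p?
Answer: -171695/8 ≈ -21462.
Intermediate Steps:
M(p) = 2*p
S(s, r) = -3
R = 45684
J = -15751 (J = -65 - 15686 = -15751)
Z = -45687/8 (Z = (-3 - 1*45684)/8 = (-3 - 45684)/8 = (⅛)*(-45687) = -45687/8 ≈ -5710.9)
J + Z = -15751 - 45687/8 = -171695/8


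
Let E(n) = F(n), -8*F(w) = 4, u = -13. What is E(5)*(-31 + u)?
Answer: 22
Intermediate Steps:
F(w) = -1/2 (F(w) = -1/8*4 = -1/2)
E(n) = -1/2
E(5)*(-31 + u) = -(-31 - 13)/2 = -1/2*(-44) = 22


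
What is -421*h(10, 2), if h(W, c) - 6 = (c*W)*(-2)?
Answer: 14314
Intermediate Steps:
h(W, c) = 6 - 2*W*c (h(W, c) = 6 + (c*W)*(-2) = 6 + (W*c)*(-2) = 6 - 2*W*c)
-421*h(10, 2) = -421*(6 - 2*10*2) = -421*(6 - 40) = -421*(-34) = 14314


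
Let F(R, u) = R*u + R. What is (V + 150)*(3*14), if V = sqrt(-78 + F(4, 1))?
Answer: 6300 + 42*I*sqrt(70) ≈ 6300.0 + 351.4*I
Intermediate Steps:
F(R, u) = R + R*u
V = I*sqrt(70) (V = sqrt(-78 + 4*(1 + 1)) = sqrt(-78 + 4*2) = sqrt(-78 + 8) = sqrt(-70) = I*sqrt(70) ≈ 8.3666*I)
(V + 150)*(3*14) = (I*sqrt(70) + 150)*(3*14) = (150 + I*sqrt(70))*42 = 6300 + 42*I*sqrt(70)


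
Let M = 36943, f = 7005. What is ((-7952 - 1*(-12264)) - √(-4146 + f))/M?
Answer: 4312/36943 - √2859/36943 ≈ 0.11527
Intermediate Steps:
((-7952 - 1*(-12264)) - √(-4146 + f))/M = ((-7952 - 1*(-12264)) - √(-4146 + 7005))/36943 = ((-7952 + 12264) - √2859)*(1/36943) = (4312 - √2859)*(1/36943) = 4312/36943 - √2859/36943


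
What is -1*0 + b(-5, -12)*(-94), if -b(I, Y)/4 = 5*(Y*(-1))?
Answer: 22560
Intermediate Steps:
b(I, Y) = 20*Y (b(I, Y) = -20*Y*(-1) = -20*(-Y) = -(-20)*Y = 20*Y)
-1*0 + b(-5, -12)*(-94) = -1*0 + (20*(-12))*(-94) = 0 - 240*(-94) = 0 + 22560 = 22560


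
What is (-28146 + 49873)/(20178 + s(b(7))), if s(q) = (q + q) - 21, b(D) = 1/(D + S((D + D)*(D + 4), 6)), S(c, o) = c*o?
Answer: 20227837/18766169 ≈ 1.0779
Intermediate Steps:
b(D) = 1/(D + 12*D*(4 + D)) (b(D) = 1/(D + ((D + D)*(D + 4))*6) = 1/(D + ((2*D)*(4 + D))*6) = 1/(D + (2*D*(4 + D))*6) = 1/(D + 12*D*(4 + D)))
s(q) = -21 + 2*q (s(q) = 2*q - 21 = -21 + 2*q)
(-28146 + 49873)/(20178 + s(b(7))) = (-28146 + 49873)/(20178 + (-21 + 2*(1/(7*(49 + 12*7))))) = 21727/(20178 + (-21 + 2*(1/(7*(49 + 84))))) = 21727/(20178 + (-21 + 2*((⅐)/133))) = 21727/(20178 + (-21 + 2*((⅐)*(1/133)))) = 21727/(20178 + (-21 + 2*(1/931))) = 21727/(20178 + (-21 + 2/931)) = 21727/(20178 - 19549/931) = 21727/(18766169/931) = 21727*(931/18766169) = 20227837/18766169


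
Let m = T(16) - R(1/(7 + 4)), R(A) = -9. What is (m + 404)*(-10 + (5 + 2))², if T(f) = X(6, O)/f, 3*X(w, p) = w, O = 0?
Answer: 29745/8 ≈ 3718.1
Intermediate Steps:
X(w, p) = w/3
T(f) = 2/f (T(f) = ((⅓)*6)/f = 2/f)
m = 73/8 (m = 2/16 - 1*(-9) = 2*(1/16) + 9 = ⅛ + 9 = 73/8 ≈ 9.1250)
(m + 404)*(-10 + (5 + 2))² = (73/8 + 404)*(-10 + (5 + 2))² = 3305*(-10 + 7)²/8 = (3305/8)*(-3)² = (3305/8)*9 = 29745/8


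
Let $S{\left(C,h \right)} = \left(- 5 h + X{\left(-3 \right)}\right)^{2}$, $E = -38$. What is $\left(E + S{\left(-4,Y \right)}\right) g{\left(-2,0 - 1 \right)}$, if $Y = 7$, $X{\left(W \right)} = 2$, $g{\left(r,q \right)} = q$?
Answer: $-1051$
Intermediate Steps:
$S{\left(C,h \right)} = \left(2 - 5 h\right)^{2}$ ($S{\left(C,h \right)} = \left(- 5 h + 2\right)^{2} = \left(2 - 5 h\right)^{2}$)
$\left(E + S{\left(-4,Y \right)}\right) g{\left(-2,0 - 1 \right)} = \left(-38 + \left(-2 + 5 \cdot 7\right)^{2}\right) \left(0 - 1\right) = \left(-38 + \left(-2 + 35\right)^{2}\right) \left(-1\right) = \left(-38 + 33^{2}\right) \left(-1\right) = \left(-38 + 1089\right) \left(-1\right) = 1051 \left(-1\right) = -1051$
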